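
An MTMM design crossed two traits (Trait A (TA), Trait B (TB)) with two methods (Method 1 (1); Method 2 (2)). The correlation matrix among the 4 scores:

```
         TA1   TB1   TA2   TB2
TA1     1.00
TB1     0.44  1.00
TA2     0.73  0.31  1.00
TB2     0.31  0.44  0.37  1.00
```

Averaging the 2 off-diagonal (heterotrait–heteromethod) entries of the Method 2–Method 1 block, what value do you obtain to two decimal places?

HTHM values (method 2 × method 1): 0.31, 0.31; mean = 0.62/2 = 0.31.

0.31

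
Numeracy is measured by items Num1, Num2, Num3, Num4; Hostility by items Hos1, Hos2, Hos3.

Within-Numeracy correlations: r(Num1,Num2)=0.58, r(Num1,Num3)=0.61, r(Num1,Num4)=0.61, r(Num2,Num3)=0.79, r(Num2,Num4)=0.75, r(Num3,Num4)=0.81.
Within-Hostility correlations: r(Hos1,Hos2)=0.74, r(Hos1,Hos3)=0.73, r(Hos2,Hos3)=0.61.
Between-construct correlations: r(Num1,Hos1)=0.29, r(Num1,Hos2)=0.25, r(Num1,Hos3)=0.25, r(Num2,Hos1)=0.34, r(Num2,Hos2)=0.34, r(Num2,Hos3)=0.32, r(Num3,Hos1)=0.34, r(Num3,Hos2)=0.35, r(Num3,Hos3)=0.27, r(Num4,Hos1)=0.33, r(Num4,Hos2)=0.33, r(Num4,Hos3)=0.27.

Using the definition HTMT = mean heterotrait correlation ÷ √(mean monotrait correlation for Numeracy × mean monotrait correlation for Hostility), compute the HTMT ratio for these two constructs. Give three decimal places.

Between-construct mean = 3.68/12 = 0.3067.
Mean within-Num = 4.15/6 = 0.6917; mean within-Hos = 2.08/3 = 0.6933.
Geometric mean = √(0.6917 × 0.6933) = 0.6925.
HTMT = 0.3067 / 0.6925 = 0.443.

0.443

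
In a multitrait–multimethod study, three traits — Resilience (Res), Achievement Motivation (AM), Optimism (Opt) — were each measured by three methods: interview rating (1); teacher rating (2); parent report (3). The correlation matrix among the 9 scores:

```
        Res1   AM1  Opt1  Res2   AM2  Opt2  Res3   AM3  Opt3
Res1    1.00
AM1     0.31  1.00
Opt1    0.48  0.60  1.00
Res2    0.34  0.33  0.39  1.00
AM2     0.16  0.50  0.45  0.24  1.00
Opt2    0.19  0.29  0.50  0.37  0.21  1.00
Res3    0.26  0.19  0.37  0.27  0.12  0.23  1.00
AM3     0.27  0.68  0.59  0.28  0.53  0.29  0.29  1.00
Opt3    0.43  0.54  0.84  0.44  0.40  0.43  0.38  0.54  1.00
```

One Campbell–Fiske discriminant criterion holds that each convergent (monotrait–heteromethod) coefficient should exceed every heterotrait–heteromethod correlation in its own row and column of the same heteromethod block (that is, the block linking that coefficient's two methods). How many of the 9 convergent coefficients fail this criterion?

4

Convergent coefficients and their comparison sets:
Res (methods 1·2): 0.34 vs {0.16, 0.33, 0.19, 0.39} → fail.
Res (methods 1·3): 0.26 vs {0.27, 0.19, 0.43, 0.37} → fail.
Res (methods 2·3): 0.27 vs {0.28, 0.12, 0.44, 0.23} → fail.
AM (methods 1·2): 0.50 vs {0.33, 0.16, 0.29, 0.45} → pass.
AM (methods 1·3): 0.68 vs {0.19, 0.27, 0.54, 0.59} → pass.
AM (methods 2·3): 0.53 vs {0.12, 0.28, 0.40, 0.29} → pass.
Opt (methods 1·2): 0.50 vs {0.39, 0.19, 0.45, 0.29} → pass.
Opt (methods 1·3): 0.84 vs {0.37, 0.43, 0.59, 0.54} → pass.
Opt (methods 2·3): 0.43 vs {0.23, 0.44, 0.29, 0.40} → fail.
4 of 9 fail.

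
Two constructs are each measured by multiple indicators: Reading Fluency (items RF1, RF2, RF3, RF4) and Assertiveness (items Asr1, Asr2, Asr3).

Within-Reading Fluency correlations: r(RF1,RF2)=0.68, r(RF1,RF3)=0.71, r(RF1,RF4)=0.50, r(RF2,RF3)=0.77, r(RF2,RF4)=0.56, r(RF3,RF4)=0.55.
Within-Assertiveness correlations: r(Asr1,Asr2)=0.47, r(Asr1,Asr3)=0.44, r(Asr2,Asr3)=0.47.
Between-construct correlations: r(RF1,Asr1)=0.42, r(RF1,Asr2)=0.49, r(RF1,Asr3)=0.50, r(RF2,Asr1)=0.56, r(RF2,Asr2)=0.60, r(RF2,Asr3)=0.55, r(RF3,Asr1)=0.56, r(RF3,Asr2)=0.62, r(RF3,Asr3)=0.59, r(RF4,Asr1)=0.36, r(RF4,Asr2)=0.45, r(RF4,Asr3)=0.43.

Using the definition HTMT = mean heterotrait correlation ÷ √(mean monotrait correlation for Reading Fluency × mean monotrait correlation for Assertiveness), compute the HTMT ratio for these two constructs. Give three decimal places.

Mean between = 6.13/12 = 0.5108.
Mean within-RF = 3.77/6 = 0.6283; mean within-Asr = 1.38/3 = 0.4600.
Geometric mean = √(0.6283 × 0.4600) = 0.5376.
HTMT = 0.5108 / 0.5376 = 0.950.

0.950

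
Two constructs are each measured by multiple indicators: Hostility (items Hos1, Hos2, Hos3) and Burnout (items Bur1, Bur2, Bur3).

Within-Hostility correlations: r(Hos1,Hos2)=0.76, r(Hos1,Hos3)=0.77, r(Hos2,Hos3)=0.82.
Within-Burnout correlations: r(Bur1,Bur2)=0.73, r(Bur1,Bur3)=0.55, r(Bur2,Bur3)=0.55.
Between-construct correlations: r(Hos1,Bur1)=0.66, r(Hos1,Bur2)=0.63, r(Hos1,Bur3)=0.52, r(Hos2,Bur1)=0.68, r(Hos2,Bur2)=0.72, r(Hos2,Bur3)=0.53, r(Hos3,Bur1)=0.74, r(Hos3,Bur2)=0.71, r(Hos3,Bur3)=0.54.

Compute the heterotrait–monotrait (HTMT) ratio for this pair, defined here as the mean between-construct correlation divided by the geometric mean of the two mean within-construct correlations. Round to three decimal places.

0.921

Mean between = 5.73/9 = 0.6367.
Mean within-Hos = 2.35/3 = 0.7833; mean within-Bur = 1.83/3 = 0.6100.
Geometric mean = √(0.7833 × 0.6100) = 0.6912.
HTMT = 0.6367 / 0.6912 = 0.921.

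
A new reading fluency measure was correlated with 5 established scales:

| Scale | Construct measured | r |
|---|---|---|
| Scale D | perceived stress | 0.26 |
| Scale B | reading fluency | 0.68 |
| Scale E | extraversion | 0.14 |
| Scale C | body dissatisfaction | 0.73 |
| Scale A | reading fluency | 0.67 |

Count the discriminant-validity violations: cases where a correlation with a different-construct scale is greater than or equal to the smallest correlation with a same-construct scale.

Convergent (same construct = reading fluency): Scale B, Scale A.
Smallest convergent = 0.67. Discriminant values: 0.26, 0.14, 0.73; count ≥ 0.67 → 1.

1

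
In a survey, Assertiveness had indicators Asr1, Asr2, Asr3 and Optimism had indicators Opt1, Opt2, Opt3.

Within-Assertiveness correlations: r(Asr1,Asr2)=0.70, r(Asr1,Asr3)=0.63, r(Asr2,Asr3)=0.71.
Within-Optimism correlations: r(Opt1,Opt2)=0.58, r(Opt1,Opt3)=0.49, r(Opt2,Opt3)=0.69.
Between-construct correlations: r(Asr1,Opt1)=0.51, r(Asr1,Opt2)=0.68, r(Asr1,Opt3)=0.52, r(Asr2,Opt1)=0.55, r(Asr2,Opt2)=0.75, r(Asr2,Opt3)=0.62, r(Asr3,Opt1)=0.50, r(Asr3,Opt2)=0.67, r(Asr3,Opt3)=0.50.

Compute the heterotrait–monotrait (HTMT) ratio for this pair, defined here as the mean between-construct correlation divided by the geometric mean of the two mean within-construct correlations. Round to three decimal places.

Mean between = 5.30/9 = 0.5889.
Mean within-Asr = 2.04/3 = 0.6800; mean within-Opt = 1.76/3 = 0.5867.
Geometric mean = √(0.6800 × 0.5867) = 0.6316.
HTMT = 0.5889 / 0.6316 = 0.932.

0.932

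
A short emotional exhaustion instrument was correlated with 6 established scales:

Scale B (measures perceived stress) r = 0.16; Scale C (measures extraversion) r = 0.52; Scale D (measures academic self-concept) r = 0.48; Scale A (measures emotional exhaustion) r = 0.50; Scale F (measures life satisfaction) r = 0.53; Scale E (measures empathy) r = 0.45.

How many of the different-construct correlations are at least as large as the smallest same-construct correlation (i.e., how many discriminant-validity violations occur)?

2

Convergent (same construct = emotional exhaustion): Scale A.
Smallest convergent = 0.50. Discriminant values: 0.16, 0.52, 0.48, 0.53, 0.45; count ≥ 0.50 → 2.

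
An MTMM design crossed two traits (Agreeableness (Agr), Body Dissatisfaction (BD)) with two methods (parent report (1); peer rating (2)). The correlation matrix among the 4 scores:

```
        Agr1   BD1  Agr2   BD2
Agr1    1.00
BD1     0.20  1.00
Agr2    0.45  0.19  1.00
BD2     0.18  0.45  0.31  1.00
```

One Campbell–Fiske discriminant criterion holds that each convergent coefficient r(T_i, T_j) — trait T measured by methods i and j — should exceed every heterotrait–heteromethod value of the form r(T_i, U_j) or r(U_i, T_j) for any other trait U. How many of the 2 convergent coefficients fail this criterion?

Convergent coefficients and their comparison sets:
Agr (methods 1·2): 0.45 vs {0.18, 0.19} → pass.
BD (methods 1·2): 0.45 vs {0.19, 0.18} → pass.
0 of 2 fail.

0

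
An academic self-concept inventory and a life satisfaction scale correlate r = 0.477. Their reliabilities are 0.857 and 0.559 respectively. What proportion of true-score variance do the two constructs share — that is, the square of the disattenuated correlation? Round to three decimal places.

0.475

Disattenuated r = 0.477 / √(0.857 × 0.559) = 0.477 / 0.6921 = 0.6892.
Shared true-score variance = 0.6892² = 0.4750 ≈ 0.475.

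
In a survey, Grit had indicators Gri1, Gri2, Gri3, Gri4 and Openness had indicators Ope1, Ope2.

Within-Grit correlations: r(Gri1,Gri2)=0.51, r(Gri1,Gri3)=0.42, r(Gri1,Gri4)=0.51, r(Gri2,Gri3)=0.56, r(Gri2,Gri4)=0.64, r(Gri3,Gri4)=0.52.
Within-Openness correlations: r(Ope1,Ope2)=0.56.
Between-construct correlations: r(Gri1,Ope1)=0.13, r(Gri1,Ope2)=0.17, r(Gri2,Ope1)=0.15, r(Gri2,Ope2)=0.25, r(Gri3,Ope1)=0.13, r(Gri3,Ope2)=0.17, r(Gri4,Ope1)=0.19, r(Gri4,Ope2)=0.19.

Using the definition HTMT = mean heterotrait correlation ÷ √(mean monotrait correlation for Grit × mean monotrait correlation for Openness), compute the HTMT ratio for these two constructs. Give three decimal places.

Mean heterotrait r = 1.38/8 = 0.1725.
Mean within-Gri = 3.16/6 = 0.5267; mean within-Ope = 0.56/1 = 0.5600.
Geometric mean = √(0.5267 × 0.5600) = 0.5431.
HTMT = 0.1725 / 0.5431 = 0.318.

0.318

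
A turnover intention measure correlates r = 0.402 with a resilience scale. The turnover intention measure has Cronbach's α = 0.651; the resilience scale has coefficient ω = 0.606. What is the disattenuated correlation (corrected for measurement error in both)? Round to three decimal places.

0.640

r_true = r_obs / √(r_xx · r_yy) = 0.402 / √(0.651 × 0.606) = 0.402 / √0.394506 = 0.402 / 0.6281 ≈ 0.640.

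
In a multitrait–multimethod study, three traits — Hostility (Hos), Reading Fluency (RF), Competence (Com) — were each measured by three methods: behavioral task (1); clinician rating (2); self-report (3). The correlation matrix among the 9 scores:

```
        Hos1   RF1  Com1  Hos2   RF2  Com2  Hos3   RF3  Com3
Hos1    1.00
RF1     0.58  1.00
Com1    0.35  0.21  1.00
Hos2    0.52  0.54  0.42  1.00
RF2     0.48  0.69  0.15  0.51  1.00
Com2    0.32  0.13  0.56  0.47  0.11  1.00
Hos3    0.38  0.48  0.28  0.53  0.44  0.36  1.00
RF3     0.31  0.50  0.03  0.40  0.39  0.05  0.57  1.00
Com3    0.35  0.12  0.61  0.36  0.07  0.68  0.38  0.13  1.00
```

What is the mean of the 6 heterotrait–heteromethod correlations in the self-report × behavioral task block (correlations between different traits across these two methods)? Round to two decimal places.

0.26

HTHM values (method 3 × method 1): 0.48, 0.28, 0.31, 0.03, 0.35, 0.12; mean = 1.57/6 = 0.26.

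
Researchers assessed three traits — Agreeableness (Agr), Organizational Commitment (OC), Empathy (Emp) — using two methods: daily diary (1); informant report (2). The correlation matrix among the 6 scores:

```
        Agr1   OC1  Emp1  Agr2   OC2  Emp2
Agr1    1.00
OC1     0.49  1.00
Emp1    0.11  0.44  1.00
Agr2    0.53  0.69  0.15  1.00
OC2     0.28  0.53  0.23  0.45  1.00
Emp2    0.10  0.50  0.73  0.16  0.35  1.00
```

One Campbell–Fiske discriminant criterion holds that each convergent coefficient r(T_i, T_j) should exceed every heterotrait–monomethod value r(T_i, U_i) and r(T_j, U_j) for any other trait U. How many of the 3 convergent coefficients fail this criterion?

Checking each validity diagonal entry against its comparison values:
Agr (methods 1·2): 0.53 vs {0.49, 0.45, 0.11, 0.16} → pass.
OC (methods 1·2): 0.53 vs {0.49, 0.45, 0.44, 0.35} → pass.
Emp (methods 1·2): 0.73 vs {0.11, 0.16, 0.44, 0.35} → pass.
0 of 3 fail.

0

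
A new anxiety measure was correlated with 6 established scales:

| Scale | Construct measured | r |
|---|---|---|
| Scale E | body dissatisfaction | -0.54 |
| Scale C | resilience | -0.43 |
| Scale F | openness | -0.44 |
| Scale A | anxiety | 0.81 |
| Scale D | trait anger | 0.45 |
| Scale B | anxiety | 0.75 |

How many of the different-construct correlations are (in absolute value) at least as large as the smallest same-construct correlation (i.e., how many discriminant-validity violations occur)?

0

Convergent (same construct = anxiety): Scale A, Scale B.
Smallest convergent = 0.75. Discriminant |r|: 0.54, 0.43, 0.44, 0.45; count ≥ 0.75 → 0.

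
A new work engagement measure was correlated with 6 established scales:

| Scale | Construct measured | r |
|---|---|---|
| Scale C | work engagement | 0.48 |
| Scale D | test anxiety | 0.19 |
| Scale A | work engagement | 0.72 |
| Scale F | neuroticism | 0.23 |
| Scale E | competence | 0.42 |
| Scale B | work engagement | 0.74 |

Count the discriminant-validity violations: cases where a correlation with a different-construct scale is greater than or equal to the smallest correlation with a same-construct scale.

0

Convergent (same construct = work engagement): Scale C, Scale A, Scale B.
Smallest convergent = 0.48. Discriminant values: 0.19, 0.23, 0.42; count ≥ 0.48 → 0.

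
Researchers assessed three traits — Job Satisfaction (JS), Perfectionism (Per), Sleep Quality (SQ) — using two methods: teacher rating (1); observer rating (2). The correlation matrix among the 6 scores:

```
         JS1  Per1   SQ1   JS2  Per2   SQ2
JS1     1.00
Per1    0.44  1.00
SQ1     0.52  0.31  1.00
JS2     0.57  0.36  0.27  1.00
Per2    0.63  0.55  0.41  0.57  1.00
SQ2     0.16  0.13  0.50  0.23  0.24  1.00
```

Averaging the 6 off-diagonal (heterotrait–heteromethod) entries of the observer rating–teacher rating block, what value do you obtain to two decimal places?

HTHM values (method 2 × method 1): 0.36, 0.27, 0.63, 0.41, 0.16, 0.13; mean = 1.96/6 = 0.33.

0.33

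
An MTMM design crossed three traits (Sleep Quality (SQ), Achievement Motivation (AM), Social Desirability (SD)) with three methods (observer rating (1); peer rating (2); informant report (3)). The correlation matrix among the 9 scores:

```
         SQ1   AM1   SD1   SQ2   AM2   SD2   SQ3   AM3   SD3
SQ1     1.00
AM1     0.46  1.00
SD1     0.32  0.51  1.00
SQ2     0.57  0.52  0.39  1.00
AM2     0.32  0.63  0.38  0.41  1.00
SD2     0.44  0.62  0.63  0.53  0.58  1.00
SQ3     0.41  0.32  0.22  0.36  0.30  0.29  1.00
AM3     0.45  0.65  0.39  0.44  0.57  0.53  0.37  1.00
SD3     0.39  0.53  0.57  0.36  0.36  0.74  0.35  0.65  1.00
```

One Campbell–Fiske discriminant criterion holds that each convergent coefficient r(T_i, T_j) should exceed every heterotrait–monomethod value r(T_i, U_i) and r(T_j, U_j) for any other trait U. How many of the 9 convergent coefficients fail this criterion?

Convergent coefficients and their comparison sets:
SQ (methods 1·2): 0.57 vs {0.46, 0.41, 0.32, 0.53} → pass.
SQ (methods 1·3): 0.41 vs {0.46, 0.37, 0.32, 0.35} → fail.
SQ (methods 2·3): 0.36 vs {0.41, 0.37, 0.53, 0.35} → fail.
AM (methods 1·2): 0.63 vs {0.46, 0.41, 0.51, 0.58} → pass.
AM (methods 1·3): 0.65 vs {0.46, 0.37, 0.51, 0.65} → fail.
AM (methods 2·3): 0.57 vs {0.41, 0.37, 0.58, 0.65} → fail.
SD (methods 1·2): 0.63 vs {0.32, 0.53, 0.51, 0.58} → pass.
SD (methods 1·3): 0.57 vs {0.32, 0.35, 0.51, 0.65} → fail.
SD (methods 2·3): 0.74 vs {0.53, 0.35, 0.58, 0.65} → pass.
5 of 9 fail.

5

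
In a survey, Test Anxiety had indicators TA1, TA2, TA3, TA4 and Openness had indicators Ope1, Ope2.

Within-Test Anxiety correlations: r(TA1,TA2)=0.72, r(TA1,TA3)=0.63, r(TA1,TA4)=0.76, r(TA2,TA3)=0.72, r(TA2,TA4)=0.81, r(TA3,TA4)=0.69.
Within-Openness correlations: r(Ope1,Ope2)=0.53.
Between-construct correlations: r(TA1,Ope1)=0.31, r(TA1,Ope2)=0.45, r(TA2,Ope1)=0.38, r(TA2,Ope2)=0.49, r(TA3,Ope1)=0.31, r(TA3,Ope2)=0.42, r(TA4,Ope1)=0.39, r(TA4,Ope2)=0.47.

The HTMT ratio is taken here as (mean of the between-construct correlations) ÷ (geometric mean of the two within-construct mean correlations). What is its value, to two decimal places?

0.65

Mean between = 3.22/8 = 0.4025.
Mean within-TA = 4.33/6 = 0.7217; mean within-Ope = 0.53/1 = 0.5300.
Geometric mean = √(0.7217 × 0.5300) = 0.6185.
HTMT = 0.4025 / 0.6185 = 0.65.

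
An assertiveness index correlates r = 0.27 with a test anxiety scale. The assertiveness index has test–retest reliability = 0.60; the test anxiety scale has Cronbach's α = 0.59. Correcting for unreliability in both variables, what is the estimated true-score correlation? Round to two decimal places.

0.45

r_true = r_obs / √(r_xx · r_yy) = 0.27 / √(0.60 × 0.59) = 0.27 / √0.3540 = 0.27 / 0.5950 ≈ 0.45.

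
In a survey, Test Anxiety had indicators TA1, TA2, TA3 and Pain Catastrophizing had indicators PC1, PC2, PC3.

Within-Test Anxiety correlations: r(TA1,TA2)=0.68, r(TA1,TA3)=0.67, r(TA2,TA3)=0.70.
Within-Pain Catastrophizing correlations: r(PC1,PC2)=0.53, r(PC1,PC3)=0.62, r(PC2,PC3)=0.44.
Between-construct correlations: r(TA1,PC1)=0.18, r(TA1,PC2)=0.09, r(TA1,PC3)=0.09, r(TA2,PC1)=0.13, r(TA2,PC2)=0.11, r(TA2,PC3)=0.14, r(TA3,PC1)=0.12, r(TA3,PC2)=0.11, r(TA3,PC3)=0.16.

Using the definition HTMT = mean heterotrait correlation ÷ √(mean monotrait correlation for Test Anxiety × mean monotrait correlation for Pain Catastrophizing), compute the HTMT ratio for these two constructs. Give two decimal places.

0.21

Mean heterotrait r = 1.13/9 = 0.1256.
Mean within-TA = 2.05/3 = 0.6833; mean within-PC = 1.59/3 = 0.5300.
Geometric mean = √(0.6833 × 0.5300) = 0.6018.
HTMT = 0.1256 / 0.6018 = 0.21.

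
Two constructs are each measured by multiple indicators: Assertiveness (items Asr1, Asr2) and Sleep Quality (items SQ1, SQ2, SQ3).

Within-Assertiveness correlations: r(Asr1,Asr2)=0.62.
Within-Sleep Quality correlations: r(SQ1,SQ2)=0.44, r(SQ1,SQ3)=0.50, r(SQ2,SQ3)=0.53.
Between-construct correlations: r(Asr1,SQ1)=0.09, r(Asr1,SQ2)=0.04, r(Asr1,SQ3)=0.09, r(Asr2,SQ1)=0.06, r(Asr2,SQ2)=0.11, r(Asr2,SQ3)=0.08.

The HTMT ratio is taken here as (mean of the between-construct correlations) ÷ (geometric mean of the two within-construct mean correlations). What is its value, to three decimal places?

Between-construct mean = 0.47/6 = 0.0783.
Mean within-Asr = 0.62/1 = 0.6200; mean within-SQ = 1.47/3 = 0.4900.
Geometric mean = √(0.6200 × 0.4900) = 0.5512.
HTMT = 0.0783 / 0.5512 = 0.142.

0.142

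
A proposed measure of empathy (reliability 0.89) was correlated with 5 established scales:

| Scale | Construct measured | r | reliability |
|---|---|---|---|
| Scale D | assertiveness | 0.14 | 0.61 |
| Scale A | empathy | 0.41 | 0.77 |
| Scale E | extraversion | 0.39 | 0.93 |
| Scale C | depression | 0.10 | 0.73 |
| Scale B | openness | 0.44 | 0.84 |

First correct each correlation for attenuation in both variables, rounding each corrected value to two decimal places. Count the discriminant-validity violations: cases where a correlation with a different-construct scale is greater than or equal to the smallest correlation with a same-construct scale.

Disattenuated r (r / √(r_scale · r_new)):
  Scale D (disc): 0.14 / √(0.61·0.89) = 0.19
  Scale A (conv): 0.41 / √(0.77·0.89) = 0.50
  Scale E (disc): 0.39 / √(0.93·0.89) = 0.43
  Scale C (disc): 0.10 / √(0.73·0.89) = 0.12
  Scale B (disc): 0.44 / √(0.84·0.89) = 0.51
Smallest convergent = 0.50. Discriminant values: 0.19, 0.43, 0.12, 0.51; count ≥ 0.50 → 1.

1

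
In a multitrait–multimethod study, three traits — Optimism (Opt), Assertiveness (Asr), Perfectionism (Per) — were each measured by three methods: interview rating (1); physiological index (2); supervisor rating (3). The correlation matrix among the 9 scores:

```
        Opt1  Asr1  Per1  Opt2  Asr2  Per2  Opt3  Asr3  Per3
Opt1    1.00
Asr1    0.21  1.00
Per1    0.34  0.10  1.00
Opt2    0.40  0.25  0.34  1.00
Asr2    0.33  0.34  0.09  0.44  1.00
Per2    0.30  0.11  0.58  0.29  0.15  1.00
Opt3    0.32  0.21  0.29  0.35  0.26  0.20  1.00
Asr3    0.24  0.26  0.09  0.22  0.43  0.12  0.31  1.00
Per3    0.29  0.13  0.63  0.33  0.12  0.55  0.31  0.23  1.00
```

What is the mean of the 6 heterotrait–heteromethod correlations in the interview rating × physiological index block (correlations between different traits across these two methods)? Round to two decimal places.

0.24

HTHM values (method 1 × method 2): 0.33, 0.30, 0.25, 0.11, 0.34, 0.09; mean = 1.42/6 = 0.24.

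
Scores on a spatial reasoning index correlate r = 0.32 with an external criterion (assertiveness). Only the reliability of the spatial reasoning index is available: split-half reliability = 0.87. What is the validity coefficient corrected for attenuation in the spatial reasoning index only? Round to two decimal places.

0.34

Single correction: r_c = r_obs / √r_xx = 0.32 / √0.87 = 0.32 / 0.9327 ≈ 0.34.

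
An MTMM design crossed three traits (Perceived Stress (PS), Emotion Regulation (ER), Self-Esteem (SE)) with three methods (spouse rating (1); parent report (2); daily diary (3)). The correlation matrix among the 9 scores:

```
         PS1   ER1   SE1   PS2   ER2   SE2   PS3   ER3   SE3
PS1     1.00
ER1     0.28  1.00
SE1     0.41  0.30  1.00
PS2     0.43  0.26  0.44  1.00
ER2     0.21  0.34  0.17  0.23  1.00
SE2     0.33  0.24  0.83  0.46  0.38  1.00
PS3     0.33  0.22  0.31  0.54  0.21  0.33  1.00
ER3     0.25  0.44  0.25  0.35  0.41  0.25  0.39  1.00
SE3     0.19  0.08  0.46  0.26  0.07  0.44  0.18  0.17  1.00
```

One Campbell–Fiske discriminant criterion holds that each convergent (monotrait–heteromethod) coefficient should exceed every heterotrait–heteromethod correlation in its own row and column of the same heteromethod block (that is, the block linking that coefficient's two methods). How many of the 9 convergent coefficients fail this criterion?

Checking each validity diagonal entry against its comparison values:
PS (methods 1·2): 0.43 vs {0.21, 0.26, 0.33, 0.44} → fail.
PS (methods 1·3): 0.33 vs {0.25, 0.22, 0.19, 0.31} → pass.
PS (methods 2·3): 0.54 vs {0.35, 0.21, 0.26, 0.33} → pass.
ER (methods 1·2): 0.34 vs {0.26, 0.21, 0.24, 0.17} → pass.
ER (methods 1·3): 0.44 vs {0.22, 0.25, 0.08, 0.25} → pass.
ER (methods 2·3): 0.41 vs {0.21, 0.35, 0.07, 0.25} → pass.
SE (methods 1·2): 0.83 vs {0.44, 0.33, 0.17, 0.24} → pass.
SE (methods 1·3): 0.46 vs {0.31, 0.19, 0.25, 0.08} → pass.
SE (methods 2·3): 0.44 vs {0.33, 0.26, 0.25, 0.07} → pass.
1 of 9 fail.

1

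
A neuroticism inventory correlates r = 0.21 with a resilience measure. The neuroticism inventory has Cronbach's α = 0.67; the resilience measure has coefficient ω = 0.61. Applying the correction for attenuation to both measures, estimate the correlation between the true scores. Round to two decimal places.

r_true = r_obs / √(r_xx · r_yy) = 0.21 / √(0.67 × 0.61) = 0.21 / √0.4087 = 0.21 / 0.6393 ≈ 0.33.

0.33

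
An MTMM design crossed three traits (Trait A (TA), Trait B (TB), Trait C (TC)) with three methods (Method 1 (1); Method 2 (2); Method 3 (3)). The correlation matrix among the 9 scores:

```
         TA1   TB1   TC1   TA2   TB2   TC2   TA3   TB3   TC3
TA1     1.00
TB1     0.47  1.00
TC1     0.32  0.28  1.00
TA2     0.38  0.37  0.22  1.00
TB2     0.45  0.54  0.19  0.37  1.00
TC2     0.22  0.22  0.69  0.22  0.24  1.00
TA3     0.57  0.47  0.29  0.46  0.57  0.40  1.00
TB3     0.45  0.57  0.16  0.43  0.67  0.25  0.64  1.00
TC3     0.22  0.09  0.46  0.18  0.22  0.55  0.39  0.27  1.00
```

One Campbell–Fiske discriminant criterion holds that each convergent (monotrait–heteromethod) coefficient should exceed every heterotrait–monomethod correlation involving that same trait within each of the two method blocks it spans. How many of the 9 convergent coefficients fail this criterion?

4

Convergent coefficients and their comparison sets:
TA (methods 1·2): 0.38 vs {0.47, 0.37, 0.32, 0.22} → fail.
TA (methods 1·3): 0.57 vs {0.47, 0.64, 0.32, 0.39} → fail.
TA (methods 2·3): 0.46 vs {0.37, 0.64, 0.22, 0.39} → fail.
TB (methods 1·2): 0.54 vs {0.47, 0.37, 0.28, 0.24} → pass.
TB (methods 1·3): 0.57 vs {0.47, 0.64, 0.28, 0.27} → fail.
TB (methods 2·3): 0.67 vs {0.37, 0.64, 0.24, 0.27} → pass.
TC (methods 1·2): 0.69 vs {0.32, 0.22, 0.28, 0.24} → pass.
TC (methods 1·3): 0.46 vs {0.32, 0.39, 0.28, 0.27} → pass.
TC (methods 2·3): 0.55 vs {0.22, 0.39, 0.24, 0.27} → pass.
4 of 9 fail.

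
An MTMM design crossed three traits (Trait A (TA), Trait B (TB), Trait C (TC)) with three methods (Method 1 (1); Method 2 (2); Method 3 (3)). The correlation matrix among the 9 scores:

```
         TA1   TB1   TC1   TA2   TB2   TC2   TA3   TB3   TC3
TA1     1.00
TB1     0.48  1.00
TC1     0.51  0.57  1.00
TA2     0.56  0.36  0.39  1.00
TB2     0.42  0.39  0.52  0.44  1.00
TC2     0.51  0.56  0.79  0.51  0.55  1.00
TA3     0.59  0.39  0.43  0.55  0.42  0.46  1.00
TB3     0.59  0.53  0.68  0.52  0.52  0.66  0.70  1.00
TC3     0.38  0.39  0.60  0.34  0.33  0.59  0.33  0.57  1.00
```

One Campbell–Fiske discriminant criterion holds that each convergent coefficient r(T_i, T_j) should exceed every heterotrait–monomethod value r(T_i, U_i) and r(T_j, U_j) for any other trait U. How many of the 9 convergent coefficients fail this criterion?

5

Each convergent coefficient versus the relevant comparison correlations:
TA (methods 1·2): 0.56 vs {0.48, 0.44, 0.51, 0.51} → pass.
TA (methods 1·3): 0.59 vs {0.48, 0.70, 0.51, 0.33} → fail.
TA (methods 2·3): 0.55 vs {0.44, 0.70, 0.51, 0.33} → fail.
TB (methods 1·2): 0.39 vs {0.48, 0.44, 0.57, 0.55} → fail.
TB (methods 1·3): 0.53 vs {0.48, 0.70, 0.57, 0.57} → fail.
TB (methods 2·3): 0.52 vs {0.44, 0.70, 0.55, 0.57} → fail.
TC (methods 1·2): 0.79 vs {0.51, 0.51, 0.57, 0.55} → pass.
TC (methods 1·3): 0.60 vs {0.51, 0.33, 0.57, 0.57} → pass.
TC (methods 2·3): 0.59 vs {0.51, 0.33, 0.55, 0.57} → pass.
5 of 9 fail.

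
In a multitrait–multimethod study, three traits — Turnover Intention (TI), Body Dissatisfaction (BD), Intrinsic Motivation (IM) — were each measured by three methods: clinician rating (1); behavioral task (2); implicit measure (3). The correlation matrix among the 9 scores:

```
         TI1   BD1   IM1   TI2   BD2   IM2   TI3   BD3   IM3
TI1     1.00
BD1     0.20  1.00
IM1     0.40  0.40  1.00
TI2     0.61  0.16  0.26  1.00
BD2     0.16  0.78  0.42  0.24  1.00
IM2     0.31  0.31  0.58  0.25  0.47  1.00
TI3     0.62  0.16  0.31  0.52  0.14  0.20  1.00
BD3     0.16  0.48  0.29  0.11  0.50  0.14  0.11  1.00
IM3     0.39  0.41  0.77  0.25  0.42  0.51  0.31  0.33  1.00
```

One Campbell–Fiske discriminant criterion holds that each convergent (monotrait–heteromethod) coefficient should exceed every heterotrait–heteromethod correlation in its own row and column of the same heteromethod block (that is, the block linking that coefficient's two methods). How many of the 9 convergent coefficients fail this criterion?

0

Each convergent coefficient versus the relevant comparison correlations:
TI (methods 1·2): 0.61 vs {0.16, 0.16, 0.31, 0.26} → pass.
TI (methods 1·3): 0.62 vs {0.16, 0.16, 0.39, 0.31} → pass.
TI (methods 2·3): 0.52 vs {0.11, 0.14, 0.25, 0.20} → pass.
BD (methods 1·2): 0.78 vs {0.16, 0.16, 0.31, 0.42} → pass.
BD (methods 1·3): 0.48 vs {0.16, 0.16, 0.41, 0.29} → pass.
BD (methods 2·3): 0.50 vs {0.14, 0.11, 0.42, 0.14} → pass.
IM (methods 1·2): 0.58 vs {0.26, 0.31, 0.42, 0.31} → pass.
IM (methods 1·3): 0.77 vs {0.31, 0.39, 0.29, 0.41} → pass.
IM (methods 2·3): 0.51 vs {0.20, 0.25, 0.14, 0.42} → pass.
0 of 9 fail.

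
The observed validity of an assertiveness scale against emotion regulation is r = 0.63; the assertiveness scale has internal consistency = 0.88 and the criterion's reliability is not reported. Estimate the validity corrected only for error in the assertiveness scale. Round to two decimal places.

0.67

Single correction: r_c = r_obs / √r_xx = 0.63 / √0.88 = 0.63 / 0.9381 ≈ 0.67.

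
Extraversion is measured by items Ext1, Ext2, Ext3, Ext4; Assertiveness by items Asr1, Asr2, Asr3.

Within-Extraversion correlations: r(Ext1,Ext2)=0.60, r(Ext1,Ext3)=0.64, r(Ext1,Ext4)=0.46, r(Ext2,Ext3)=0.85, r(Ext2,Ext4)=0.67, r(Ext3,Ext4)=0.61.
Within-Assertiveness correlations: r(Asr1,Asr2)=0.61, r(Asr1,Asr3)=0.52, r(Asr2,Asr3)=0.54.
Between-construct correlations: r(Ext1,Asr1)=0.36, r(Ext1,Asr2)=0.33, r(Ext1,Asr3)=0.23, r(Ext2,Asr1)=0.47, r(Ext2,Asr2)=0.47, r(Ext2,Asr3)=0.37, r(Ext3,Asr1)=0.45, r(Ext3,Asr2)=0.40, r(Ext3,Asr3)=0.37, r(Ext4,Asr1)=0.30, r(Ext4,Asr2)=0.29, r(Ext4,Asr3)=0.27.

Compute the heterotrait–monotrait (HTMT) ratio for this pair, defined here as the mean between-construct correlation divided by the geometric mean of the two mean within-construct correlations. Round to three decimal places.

0.603

Between-construct mean = 4.31/12 = 0.3592.
Mean within-Ext = 3.83/6 = 0.6383; mean within-Asr = 1.67/3 = 0.5567.
Geometric mean = √(0.6383 × 0.5567) = 0.5961.
HTMT = 0.3592 / 0.5961 = 0.603.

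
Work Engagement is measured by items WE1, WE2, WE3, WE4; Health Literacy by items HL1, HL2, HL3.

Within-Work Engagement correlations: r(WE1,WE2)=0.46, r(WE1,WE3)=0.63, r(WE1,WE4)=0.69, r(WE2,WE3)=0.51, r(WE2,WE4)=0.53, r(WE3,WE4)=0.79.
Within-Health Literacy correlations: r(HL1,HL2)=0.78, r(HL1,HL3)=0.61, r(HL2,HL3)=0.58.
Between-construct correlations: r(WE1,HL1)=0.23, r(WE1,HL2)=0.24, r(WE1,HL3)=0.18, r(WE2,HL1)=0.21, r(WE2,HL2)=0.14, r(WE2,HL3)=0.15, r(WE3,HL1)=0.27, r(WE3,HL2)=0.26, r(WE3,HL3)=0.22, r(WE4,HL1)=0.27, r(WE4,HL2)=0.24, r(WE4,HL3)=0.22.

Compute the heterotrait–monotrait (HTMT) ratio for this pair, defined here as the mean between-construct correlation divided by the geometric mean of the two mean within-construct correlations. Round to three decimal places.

Between-construct mean = 2.63/12 = 0.2192.
Mean within-WE = 3.61/6 = 0.6017; mean within-HL = 1.97/3 = 0.6567.
Geometric mean = √(0.6017 × 0.6567) = 0.6286.
HTMT = 0.2192 / 0.6286 = 0.349.

0.349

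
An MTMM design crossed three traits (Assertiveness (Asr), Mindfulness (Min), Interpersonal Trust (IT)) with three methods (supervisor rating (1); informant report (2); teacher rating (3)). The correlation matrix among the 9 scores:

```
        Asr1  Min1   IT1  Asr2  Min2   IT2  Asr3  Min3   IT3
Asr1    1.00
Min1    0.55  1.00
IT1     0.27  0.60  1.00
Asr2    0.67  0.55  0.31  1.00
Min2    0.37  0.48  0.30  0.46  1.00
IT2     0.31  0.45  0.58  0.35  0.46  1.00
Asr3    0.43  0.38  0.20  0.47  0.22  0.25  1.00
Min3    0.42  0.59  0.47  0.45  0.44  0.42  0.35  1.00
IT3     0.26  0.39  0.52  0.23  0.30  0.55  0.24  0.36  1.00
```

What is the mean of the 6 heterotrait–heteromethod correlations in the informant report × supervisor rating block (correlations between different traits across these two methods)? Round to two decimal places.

0.38

HTHM values (method 2 × method 1): 0.55, 0.31, 0.37, 0.30, 0.31, 0.45; mean = 2.29/6 = 0.38.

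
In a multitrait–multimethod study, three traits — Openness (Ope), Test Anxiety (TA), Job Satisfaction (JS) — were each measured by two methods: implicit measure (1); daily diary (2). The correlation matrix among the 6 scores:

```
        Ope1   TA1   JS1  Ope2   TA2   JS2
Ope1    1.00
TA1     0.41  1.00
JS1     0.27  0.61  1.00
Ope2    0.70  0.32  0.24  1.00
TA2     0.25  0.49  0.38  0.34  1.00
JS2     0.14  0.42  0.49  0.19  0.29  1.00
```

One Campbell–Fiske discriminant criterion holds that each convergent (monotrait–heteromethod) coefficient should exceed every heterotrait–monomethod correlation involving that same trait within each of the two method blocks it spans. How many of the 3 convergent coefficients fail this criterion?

Each convergent coefficient versus the relevant comparison correlations:
Ope (methods 1·2): 0.70 vs {0.41, 0.34, 0.27, 0.19} → pass.
TA (methods 1·2): 0.49 vs {0.41, 0.34, 0.61, 0.29} → fail.
JS (methods 1·2): 0.49 vs {0.27, 0.19, 0.61, 0.29} → fail.
2 of 3 fail.

2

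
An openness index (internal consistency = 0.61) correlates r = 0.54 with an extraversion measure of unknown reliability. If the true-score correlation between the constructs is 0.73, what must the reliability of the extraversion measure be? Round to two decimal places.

0.90

r_true = r_obs / √(r_xx · r_yy) ⇒ 0.73 = 0.54 / √(0.61 · r_yy).
√(0.61 · r_yy) = 0.54 / 0.73 = 0.7397; 0.61 · r_yy = 0.5472; r_yy = 0.5472 / 0.61 ≈ 0.90.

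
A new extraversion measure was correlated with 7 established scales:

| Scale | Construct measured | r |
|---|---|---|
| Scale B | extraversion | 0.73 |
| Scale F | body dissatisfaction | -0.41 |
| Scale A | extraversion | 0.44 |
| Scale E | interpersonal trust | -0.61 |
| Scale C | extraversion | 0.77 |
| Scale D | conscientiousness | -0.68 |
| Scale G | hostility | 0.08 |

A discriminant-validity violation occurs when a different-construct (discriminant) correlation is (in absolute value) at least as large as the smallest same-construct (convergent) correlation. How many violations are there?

Convergent (same construct = extraversion): Scale B, Scale A, Scale C.
Smallest convergent = 0.44. Discriminant |r|: 0.41, 0.61, 0.68, 0.08; count ≥ 0.44 → 2.

2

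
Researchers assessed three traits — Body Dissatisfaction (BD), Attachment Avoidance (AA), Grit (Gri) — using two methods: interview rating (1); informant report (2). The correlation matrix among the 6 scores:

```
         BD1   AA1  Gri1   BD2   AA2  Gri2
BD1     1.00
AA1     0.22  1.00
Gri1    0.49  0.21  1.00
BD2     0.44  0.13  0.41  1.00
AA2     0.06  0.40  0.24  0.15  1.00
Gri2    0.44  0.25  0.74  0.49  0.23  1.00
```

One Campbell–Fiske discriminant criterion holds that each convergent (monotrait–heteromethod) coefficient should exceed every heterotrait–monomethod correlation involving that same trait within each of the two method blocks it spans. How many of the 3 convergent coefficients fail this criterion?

Convergent coefficients and their comparison sets:
BD (methods 1·2): 0.44 vs {0.22, 0.15, 0.49, 0.49} → fail.
AA (methods 1·2): 0.40 vs {0.22, 0.15, 0.21, 0.23} → pass.
Gri (methods 1·2): 0.74 vs {0.49, 0.49, 0.21, 0.23} → pass.
1 of 3 fail.

1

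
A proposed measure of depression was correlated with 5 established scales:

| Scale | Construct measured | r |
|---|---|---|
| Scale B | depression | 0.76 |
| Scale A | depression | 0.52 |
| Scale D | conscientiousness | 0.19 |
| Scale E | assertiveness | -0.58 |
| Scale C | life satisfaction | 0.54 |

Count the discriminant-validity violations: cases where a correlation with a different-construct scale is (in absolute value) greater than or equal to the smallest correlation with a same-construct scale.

Convergent (same construct = depression): Scale B, Scale A.
Smallest convergent = 0.52. Discriminant |r|: 0.19, 0.58, 0.54; count ≥ 0.52 → 2.

2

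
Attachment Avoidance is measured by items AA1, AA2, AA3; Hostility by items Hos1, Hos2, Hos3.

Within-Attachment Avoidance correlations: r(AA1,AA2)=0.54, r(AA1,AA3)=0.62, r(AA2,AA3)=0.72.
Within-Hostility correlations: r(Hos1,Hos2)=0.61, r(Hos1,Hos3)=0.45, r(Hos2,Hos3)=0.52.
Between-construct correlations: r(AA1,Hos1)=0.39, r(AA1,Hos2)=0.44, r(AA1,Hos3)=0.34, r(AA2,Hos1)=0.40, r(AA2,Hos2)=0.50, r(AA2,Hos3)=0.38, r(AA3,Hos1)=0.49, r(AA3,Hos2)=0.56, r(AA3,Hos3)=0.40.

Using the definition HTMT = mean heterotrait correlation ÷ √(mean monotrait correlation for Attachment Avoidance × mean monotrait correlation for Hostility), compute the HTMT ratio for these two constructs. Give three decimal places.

0.754

Mean heterotrait r = 3.90/9 = 0.4333.
Mean within-AA = 1.88/3 = 0.6267; mean within-Hos = 1.58/3 = 0.5267.
Geometric mean = √(0.6267 × 0.5267) = 0.5745.
HTMT = 0.4333 / 0.5745 = 0.754.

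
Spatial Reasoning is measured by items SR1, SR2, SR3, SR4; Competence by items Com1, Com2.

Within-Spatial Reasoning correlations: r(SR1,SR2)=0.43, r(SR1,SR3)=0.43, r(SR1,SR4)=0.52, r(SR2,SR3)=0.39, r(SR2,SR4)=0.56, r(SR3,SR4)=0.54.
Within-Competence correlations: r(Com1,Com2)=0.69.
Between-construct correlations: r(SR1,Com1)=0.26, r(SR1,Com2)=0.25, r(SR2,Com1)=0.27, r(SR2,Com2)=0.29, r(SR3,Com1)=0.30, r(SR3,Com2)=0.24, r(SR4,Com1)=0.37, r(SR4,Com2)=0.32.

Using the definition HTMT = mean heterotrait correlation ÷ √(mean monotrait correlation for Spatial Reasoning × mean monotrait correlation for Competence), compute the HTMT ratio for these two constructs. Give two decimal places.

0.50

Mean between = 2.30/8 = 0.2875.
Mean within-SR = 2.87/6 = 0.4783; mean within-Com = 0.69/1 = 0.6900.
Geometric mean = √(0.4783 × 0.6900) = 0.5745.
HTMT = 0.2875 / 0.5745 = 0.50.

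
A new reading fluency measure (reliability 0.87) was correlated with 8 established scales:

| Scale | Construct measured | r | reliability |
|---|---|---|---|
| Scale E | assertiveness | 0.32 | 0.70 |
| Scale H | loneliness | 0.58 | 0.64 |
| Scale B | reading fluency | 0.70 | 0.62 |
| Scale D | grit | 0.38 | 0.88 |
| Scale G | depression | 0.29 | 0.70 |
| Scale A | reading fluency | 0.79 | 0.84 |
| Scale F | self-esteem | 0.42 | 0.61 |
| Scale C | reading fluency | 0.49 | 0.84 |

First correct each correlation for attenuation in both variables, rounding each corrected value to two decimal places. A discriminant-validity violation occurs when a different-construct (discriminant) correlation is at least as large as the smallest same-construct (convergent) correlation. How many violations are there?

Disattenuated r (r / √(r_scale · r_new)):
  Scale E (disc): 0.32 / √(0.70·0.87) = 0.41
  Scale H (disc): 0.58 / √(0.64·0.87) = 0.78
  Scale B (conv): 0.70 / √(0.62·0.87) = 0.95
  Scale D (disc): 0.38 / √(0.88·0.87) = 0.43
  Scale G (disc): 0.29 / √(0.70·0.87) = 0.37
  Scale A (conv): 0.79 / √(0.84·0.87) = 0.92
  Scale F (disc): 0.42 / √(0.61·0.87) = 0.58
  Scale C (conv): 0.49 / √(0.84·0.87) = 0.57
Smallest convergent = 0.57. Discriminant values: 0.41, 0.78, 0.43, 0.37, 0.58; count ≥ 0.57 → 2.

2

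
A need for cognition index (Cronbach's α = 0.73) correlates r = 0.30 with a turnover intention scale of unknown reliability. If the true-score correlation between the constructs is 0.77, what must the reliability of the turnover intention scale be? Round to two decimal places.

r_true = r_obs / √(r_xx · r_yy) ⇒ 0.77 = 0.30 / √(0.73 · r_yy).
√(0.73 · r_yy) = 0.30 / 0.77 = 0.3896; 0.73 · r_yy = 0.1518; r_yy = 0.1518 / 0.73 ≈ 0.21.

0.21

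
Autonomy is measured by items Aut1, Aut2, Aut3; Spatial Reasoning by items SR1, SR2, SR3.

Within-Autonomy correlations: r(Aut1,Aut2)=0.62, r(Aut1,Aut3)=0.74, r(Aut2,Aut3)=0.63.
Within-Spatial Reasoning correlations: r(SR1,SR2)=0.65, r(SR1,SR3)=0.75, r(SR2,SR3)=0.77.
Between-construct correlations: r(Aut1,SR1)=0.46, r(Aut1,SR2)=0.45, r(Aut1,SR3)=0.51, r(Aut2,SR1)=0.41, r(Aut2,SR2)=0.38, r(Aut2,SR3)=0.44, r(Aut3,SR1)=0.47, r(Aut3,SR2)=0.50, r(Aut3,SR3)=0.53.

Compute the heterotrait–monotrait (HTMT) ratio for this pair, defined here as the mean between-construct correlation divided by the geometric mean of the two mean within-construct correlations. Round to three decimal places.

0.666

Between-construct mean = 4.15/9 = 0.4611.
Mean within-Aut = 1.99/3 = 0.6633; mean within-SR = 2.17/3 = 0.7233.
Geometric mean = √(0.6633 × 0.7233) = 0.6927.
HTMT = 0.4611 / 0.6927 = 0.666.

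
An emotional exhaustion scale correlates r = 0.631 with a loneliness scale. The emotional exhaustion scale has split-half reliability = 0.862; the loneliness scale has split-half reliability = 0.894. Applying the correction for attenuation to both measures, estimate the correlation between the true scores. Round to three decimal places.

r_true = r_obs / √(r_xx · r_yy) = 0.631 / √(0.862 × 0.894) = 0.631 / √0.770628 = 0.631 / 0.8779 ≈ 0.719.

0.719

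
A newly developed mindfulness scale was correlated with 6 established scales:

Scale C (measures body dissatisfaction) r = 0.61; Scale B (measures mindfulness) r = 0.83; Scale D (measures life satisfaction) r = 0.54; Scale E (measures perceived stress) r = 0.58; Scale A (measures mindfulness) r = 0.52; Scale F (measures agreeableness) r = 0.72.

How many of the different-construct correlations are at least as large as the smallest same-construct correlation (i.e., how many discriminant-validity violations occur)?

4

Convergent (same construct = mindfulness): Scale B, Scale A.
Smallest convergent = 0.52. Discriminant values: 0.61, 0.54, 0.58, 0.72; count ≥ 0.52 → 4.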